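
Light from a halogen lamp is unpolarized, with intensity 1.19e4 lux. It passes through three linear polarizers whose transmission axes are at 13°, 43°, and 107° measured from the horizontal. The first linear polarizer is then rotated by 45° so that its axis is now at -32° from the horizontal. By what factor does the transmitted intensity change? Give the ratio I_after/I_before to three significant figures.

I_new/I_old ≈ 0.0893

Before rotation:
Unpolarized light through the first polarizer → I₁ = ½ I₀, now polarized at 13°.
I₂ = I₁ cos²(43° − 13°) = 0.5 I₀ · cos²(30°) = 0.375 I₀.
I₃ = I₂ cos²(107° − 43°) = 0.375 I₀ · cos²(64°) = 0.07206 I₀.
After rotation:
Unpolarized light through the first polarizer → I₁ = ½ I₀, now polarized at -32°.
I₂ = I₁ cos²(43° + 32°) = 0.5 I₀ · cos²(75°) = 0.03349 I₀.
I₃ = I₂ cos²(107° − 43°) = 0.03349 I₀ · cos²(64°) = 0.006436 I₀.
Ratio = 0.006436 / 0.07206 = 0.08932.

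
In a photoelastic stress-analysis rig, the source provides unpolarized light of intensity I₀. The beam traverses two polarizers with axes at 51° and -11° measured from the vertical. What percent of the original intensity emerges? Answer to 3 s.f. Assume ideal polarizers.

Unpolarized light through the first polarizer → I₁ = ½ I₀, now polarized at 51°.
I₂ = I₁ cos²(-11° − 51°) = 0.5 I₀ · cos²(62°) = 0.1102 I₀.
That is 11.02% of the incident intensity.

≈ 11.0%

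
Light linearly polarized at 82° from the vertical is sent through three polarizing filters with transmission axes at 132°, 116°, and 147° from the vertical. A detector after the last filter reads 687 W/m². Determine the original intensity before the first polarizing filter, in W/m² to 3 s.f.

I₀ ≈ 2450 W/m²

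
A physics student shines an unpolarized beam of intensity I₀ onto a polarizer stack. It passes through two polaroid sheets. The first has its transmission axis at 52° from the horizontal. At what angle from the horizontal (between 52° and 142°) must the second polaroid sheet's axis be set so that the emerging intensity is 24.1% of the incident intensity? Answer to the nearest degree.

θ ≈ 98°

Unpolarized light through the first polarizer → I₁ = ½ I₀, now polarized at 52°.
Need I₂/I₀ = 0.241, so cos²(θ − 52°) = 0.241 / 0.5 = 0.482.
θ − 52° = arccos(√0.482) = 46.0°, giving θ ≈ 52 + 46.0 = 98.0°.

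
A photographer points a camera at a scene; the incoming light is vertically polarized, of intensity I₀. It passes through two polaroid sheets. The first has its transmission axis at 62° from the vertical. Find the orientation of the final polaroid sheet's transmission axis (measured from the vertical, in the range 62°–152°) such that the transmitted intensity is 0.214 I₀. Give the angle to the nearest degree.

θ ≈ 72°

By Malus's law, I₁ = I₀ cos²(62° − 0°) = I₀ cos²(62°) = 0.2204 I₀.
Need I₂/I₀ = 0.214, so cos²(θ − 62°) = 0.214 / 0.2204 = 0.9709.
θ − 62° = arccos(√0.9709) = 9.8°, giving θ ≈ 62 + 9.8 = 71.8°.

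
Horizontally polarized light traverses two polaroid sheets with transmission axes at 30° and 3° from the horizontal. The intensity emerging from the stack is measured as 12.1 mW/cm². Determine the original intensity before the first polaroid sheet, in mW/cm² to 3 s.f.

I₀ ≈ 20.3 mW/cm²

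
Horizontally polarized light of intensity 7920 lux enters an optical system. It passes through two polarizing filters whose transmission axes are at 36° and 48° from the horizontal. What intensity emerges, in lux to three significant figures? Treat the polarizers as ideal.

I ≈ 4960 lux

By Malus's law, I₁ = 7920 lux · cos²(36°) = 5184 lux.
I₂ = I₁ · cos²(12°) = 5184 · 0.9568 = 4960 lux.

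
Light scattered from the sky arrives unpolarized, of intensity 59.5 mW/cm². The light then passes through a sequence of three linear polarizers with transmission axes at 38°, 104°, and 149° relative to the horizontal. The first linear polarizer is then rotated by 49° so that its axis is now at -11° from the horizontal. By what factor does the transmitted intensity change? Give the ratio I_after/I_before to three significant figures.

I_new/I_old ≈ 1.08

Before rotation:
Unpolarized light through the first polarizer → I₁ = ½ I₀, now polarized at 38°.
I₂ = I₁ cos²(104° − 38°) = 0.5 I₀ · cos²(66°) = 0.08272 I₀.
I₃ = I₂ cos²(149° − 104°) = 0.08272 I₀ · cos²(45°) = 0.04136 I₀.
After rotation:
Unpolarized light through the first polarizer → I₁ = ½ I₀, now polarized at -11°.
Angle between axes 1 and 2: 65°. I₂ = 0.5 I₀ · cos²(65°) = 0.0893 I₀.
I₃ = I₂ cos²(149° − 104°) = 0.0893 I₀ · cos²(45°) = 0.04465 I₀.
Ratio = 0.04465 / 0.04136 = 1.08.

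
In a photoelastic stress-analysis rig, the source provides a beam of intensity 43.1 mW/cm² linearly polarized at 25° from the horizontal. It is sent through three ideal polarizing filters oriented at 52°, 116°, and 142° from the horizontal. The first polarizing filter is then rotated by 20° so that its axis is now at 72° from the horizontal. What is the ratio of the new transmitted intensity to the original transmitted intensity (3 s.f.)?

I_new/I_old ≈ 1.58

Before rotation:
By Malus's law, I₁ = I₀ cos²(52° − 25°) = I₀ cos²(27°) = 0.7939 I₀.
I₂ = I₁ cos²(116° − 52°) = 0.7939 I₀ · cos²(64°) = 0.1526 I₀.
I₃ = I₂ cos²(142° − 116°) = 0.1526 I₀ · cos²(26°) = 0.1232 I₀.
After rotation:
I₁ = I₀ cos²(72° − 25°) = I₀ cos²(47°) = 0.4651 I₀.
I₂ = I₁ cos²(116° − 72°) = 0.4651 I₀ · cos²(44°) = 0.2407 I₀.
I₃ = I₂ cos²(142° − 116°) = 0.2407 I₀ · cos²(26°) = 0.1944 I₀.
Ratio = 0.1944 / 0.1232 = 1.578.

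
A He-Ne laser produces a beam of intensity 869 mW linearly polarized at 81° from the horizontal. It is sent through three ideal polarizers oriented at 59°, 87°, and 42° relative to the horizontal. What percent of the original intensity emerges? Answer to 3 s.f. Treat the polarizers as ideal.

≈ 33.5%

By Malus's law, I₁ = 869 mW · cos²(22°) = 747.1 mW.
I₂ = I₁ · cos²(28°) = 747.1 · 0.7796 = 582.4 mW.
I₃ = I₂ · cos²(45°) = 582.4 · 0.5 = 291.2 mW.
That is 33.51% of the incident intensity.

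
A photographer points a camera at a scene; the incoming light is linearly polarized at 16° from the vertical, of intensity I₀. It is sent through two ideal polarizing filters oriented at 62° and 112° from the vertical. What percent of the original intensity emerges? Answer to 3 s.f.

I₁ = I₀ cos²(62° − 16°) = I₀ cos²(46°) = 0.4826 I₀.
I₂ = I₁ cos²(112° − 62°) = 0.4826 I₀ · cos²(50°) = 0.1994 I₀.
That is 19.94% of the incident intensity.

≈ 19.9%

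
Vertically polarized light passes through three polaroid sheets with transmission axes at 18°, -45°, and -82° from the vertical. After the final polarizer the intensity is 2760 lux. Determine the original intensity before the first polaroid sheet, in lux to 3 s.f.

I₀ ≈ 2.32e4 lux

I₁ = I₀ cos²(18° − 0°) = I₀ cos²(18°) = 0.9045 I₀.
I₂ = I₁ cos²(-45° − 18°) = 0.9045 I₀ · cos²(63°) = 0.1864 I₀.
I₃ = I₂ cos²(-82° + 45°) = 0.1864 I₀ · cos²(37°) = 0.1189 I₀.
So 2760 lux = 0.1189 I₀, giving I₀ = 2760/0.1189 = 2.321e+04 lux.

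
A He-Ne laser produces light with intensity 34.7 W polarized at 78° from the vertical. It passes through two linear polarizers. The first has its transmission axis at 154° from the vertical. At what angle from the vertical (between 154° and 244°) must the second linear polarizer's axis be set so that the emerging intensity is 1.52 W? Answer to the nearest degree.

By Malus's law, I₁ = I₀ cos²(154° − 78°) = I₀ cos²(76°) = 0.05853 I₀.
Target fraction: 1.52 / 34.7 W = 0.0438 of I₀.
Need I₂/I₀ = 0.0438, so cos²(θ − 154°) = 0.0438 / 0.05853 = 0.7485.
θ − 154° = arccos(√0.7485) = 30.1°, giving θ ≈ 154 + 30.1 = 184.1°.

θ ≈ 184°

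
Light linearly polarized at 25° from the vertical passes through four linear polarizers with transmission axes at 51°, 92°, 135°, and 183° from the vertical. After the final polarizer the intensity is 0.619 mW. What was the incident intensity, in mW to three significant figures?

I₁ = I₀ cos²(51° − 25°) = I₀ cos²(26°) = 0.8078 I₀.
I₂ = I₁ cos²(92° − 51°) = 0.8078 I₀ · cos²(41°) = 0.4601 I₀.
I₃ = I₂ cos²(135° − 92°) = 0.4601 I₀ · cos²(43°) = 0.2461 I₀.
I₄ = I₃ cos²(183° − 135°) = 0.2461 I₀ · cos²(48°) = 0.1102 I₀.
So 0.619 mW = 0.1102 I₀, giving I₀ = 0.619/0.1102 = 5.617 mW.

I₀ ≈ 5.62 mW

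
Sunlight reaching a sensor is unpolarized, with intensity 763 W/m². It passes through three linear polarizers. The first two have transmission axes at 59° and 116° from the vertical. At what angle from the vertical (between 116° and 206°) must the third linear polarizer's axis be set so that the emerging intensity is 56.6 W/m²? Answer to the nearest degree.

Unpolarized light through the first polarizer → I₁ = ½ I₀, now polarized at 59°.
I₂ = I₁ cos²(116° − 59°) = 0.5 I₀ · cos²(57°) = 0.1483 I₀.
Target fraction: 56.6 / 763 W/m² = 0.07418 of I₀.
Need I₃/I₀ = 0.07418, so cos²(θ − 116°) = 0.07418 / 0.1483 = 0.5002.
θ − 116° = arccos(√0.5002) = 45.0°, giving θ ≈ 116 + 45.0 = 161.0°.

θ ≈ 161°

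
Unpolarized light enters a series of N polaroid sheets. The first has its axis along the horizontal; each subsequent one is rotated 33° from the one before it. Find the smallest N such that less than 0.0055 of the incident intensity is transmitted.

First polarizer halves the unpolarized light: factor 1/2.
Each further stage multiplies by cos²(33°) = 0.7034.
After N polarizers: T = 0.5·0.7034^(N−1). Require T < 0.0055 ⇒ N−1 > ln(0.0055/0.5)/ln(0.7034) = 12.82, so N−1 ≥ 13 and N = 14.
Check: N=14 gives T = 0.005156 < 0.0055; N=13 gives T = 0.007331.

N = 14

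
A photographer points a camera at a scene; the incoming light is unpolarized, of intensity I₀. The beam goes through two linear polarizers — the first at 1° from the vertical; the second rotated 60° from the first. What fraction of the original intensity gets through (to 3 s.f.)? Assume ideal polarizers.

≈ 0.125 I₀

Unpolarized light through the first polarizer → I₁ = ½ I₀, now polarized at 1°.
I₂ = I₁ cos²(60°) = 0.5 · 0.25 I₀ = 0.125 I₀.
Transmitted fraction = 0.125.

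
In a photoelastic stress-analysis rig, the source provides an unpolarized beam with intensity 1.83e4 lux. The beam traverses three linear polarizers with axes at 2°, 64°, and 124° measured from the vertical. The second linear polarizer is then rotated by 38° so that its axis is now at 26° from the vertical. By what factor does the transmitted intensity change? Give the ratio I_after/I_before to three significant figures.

I_new/I_old ≈ 0.293

Before rotation:
Unpolarized light through the first polarizer → I₁ = ½ I₀, now polarized at 2°.
I₂ = I₁ cos²(64° − 2°) = 0.5 I₀ · cos²(62°) = 0.1102 I₀.
I₃ = I₂ cos²(124° − 64°) = 0.1102 I₀ · cos²(60°) = 0.02755 I₀.
After rotation:
Unpolarized light through the first polarizer → I₁ = ½ I₀, now polarized at 2°.
I₂ = I₁ cos²(26° − 2°) = 0.5 I₀ · cos²(24°) = 0.4173 I₀.
Angle between axes 2 and 3: 82°. I₃ = 0.4173 I₀ · cos²(82°) = 0.008082 I₀.
Ratio = 0.008082 / 0.02755 = 0.2934.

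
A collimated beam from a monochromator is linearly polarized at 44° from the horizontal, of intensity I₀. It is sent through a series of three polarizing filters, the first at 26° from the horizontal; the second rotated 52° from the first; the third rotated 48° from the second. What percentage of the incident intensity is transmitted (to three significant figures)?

I₁ = I₀ cos²(26° − 44°) = I₀ cos²(18°) = 0.9045 I₀.
I₂ = I₁ cos²(52°) = 0.9045 · 0.379 I₀ = 0.3428 I₀.
I₃ = I₂ cos²(48°) = 0.3428 · 0.4477 I₀ = 0.1535 I₀.
That is 15.35% of the incident intensity.

≈ 15.4%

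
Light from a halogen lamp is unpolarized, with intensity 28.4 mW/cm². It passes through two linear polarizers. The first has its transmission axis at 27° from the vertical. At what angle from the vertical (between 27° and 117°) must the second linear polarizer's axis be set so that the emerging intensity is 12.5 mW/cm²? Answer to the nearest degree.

θ ≈ 47°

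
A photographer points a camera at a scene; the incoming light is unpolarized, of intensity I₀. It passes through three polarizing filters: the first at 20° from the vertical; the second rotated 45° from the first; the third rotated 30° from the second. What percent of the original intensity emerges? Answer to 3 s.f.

Unpolarized light through the first polarizer → I₁ = ½ I₀, now polarized at 20°.
I₂ = I₁ cos²(45°) = 0.5 · 0.5 I₀ = 0.25 I₀.
I₃ = I₂ cos²(30°) = 0.25 · 0.75 I₀ = 0.1875 I₀.
That is 18.75% of the incident intensity.

≈ 18.8%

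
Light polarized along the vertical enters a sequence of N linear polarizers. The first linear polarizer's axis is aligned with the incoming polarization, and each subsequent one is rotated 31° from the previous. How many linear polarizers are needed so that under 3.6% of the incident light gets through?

First polarizer is aligned with the polarization: full transmission.
Each further stage multiplies by cos²(31°) = 0.7347.
After N polarizers: T = 0.7347^(N−1). Require T < 0.036 ⇒ N−1 > ln(0.036)/ln(0.7347) = 10.78, so N−1 ≥ 11 and N = 12.
Check: N=12 gives T = 0.03369 < 0.036; N=11 gives T = 0.04585.

N = 12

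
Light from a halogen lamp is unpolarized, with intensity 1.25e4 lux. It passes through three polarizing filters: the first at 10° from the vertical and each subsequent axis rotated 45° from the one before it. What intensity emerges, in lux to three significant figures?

Unpolarized light through the first polarizer → I₁ = 1.25e4 lux/2 = 6250 lux, polarized at 10°.
I₂ = I₁ · cos²(45°) = 6250 · 0.5 = 3125 lux.
I₃ = I₂ · cos²(45°) = 3125 · 0.5 = 1563 lux.

I ≈ 1560 lux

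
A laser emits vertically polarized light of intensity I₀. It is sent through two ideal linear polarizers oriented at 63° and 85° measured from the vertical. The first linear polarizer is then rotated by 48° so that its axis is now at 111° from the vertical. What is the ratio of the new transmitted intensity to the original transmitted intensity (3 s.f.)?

I_new/I_old ≈ 0.586

Before rotation:
I₁ = I₀ cos²(63° − 0°) = I₀ cos²(63°) = 0.2061 I₀.
I₂ = I₁ cos²(85° − 63°) = 0.2061 I₀ · cos²(22°) = 0.1772 I₀.
After rotation:
I₁ = I₀ cos²(111° − 0°) = I₀ cos²(69°) = 0.1284 I₀.
I₂ = I₁ cos²(85° − 111°) = 0.1284 I₀ · cos²(26°) = 0.1037 I₀.
Ratio = 0.1037 / 0.1772 = 0.5855.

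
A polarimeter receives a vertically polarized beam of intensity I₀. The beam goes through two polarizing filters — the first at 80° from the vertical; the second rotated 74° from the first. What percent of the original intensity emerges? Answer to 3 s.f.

≈ 0.229%

I₁ = I₀ cos²(80° − 0°) = I₀ cos²(80°) = 0.03015 I₀.
I₂ = I₁ cos²(74°) = 0.03015 · 0.07598 I₀ = 0.002291 I₀.
That is 0.2291% of the incident intensity.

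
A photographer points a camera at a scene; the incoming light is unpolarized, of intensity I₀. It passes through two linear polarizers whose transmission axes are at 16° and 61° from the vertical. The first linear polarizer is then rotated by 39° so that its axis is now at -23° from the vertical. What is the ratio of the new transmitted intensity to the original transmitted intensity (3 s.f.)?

I_new/I_old ≈ 0.0219

Before rotation:
Unpolarized light through the first polarizer → I₁ = ½ I₀, now polarized at 16°.
I₂ = I₁ cos²(61° − 16°) = 0.5 I₀ · cos²(45°) = 0.25 I₀.
After rotation:
Unpolarized light through the first polarizer → I₁ = ½ I₀, now polarized at -23°.
I₂ = I₁ cos²(61° + 23°) = 0.5 I₀ · cos²(84°) = 0.005463 I₀.
Ratio = 0.005463 / 0.25 = 0.02185.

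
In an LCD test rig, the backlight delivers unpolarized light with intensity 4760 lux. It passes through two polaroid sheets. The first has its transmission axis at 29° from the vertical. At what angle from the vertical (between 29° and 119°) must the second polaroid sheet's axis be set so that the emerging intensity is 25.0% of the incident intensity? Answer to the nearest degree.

Unpolarized light through the first polarizer → I₁ = ½ I₀, now polarized at 29°.
Need I₂/I₀ = 0.25, so cos²(θ − 29°) = 0.25 / 0.5 = 0.5.
θ − 29° = arccos(√0.5) = 45.0°, giving θ ≈ 29 + 45.0 = 74.0°.

θ ≈ 74°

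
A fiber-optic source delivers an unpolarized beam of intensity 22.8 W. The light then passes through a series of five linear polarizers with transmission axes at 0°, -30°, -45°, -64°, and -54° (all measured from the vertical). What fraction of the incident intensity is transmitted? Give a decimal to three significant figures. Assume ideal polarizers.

Unpolarized light through the first polarizer → I₁ = 22.8 W/2 = 11.4 W, polarized at 0°.
I₂ = I₁ · cos²(30°) = 11.4 · 0.75 = 8.55 W.
I₃ = I₂ · cos²(15°) = 8.55 · 0.933 = 7.977 W.
I₄ = I₃ · cos²(19°) = 7.977 · 0.894 = 7.132 W.
I₅ = I₄ · cos²(10°) = 7.132 · 0.9698 = 6.917 W.
Transmitted fraction = 0.3034.

I/I₀ ≈ 0.303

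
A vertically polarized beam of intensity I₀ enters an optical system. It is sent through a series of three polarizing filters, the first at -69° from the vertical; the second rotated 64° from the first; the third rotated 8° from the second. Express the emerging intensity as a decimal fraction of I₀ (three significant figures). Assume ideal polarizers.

≈ 0.0242 I₀

By Malus's law, I₁ = I₀ cos²(-69° − 0°) = I₀ cos²(69°) = 0.1284 I₀.
I₂ = I₁ cos²(64°) = 0.1284 · 0.1922 I₀ = 0.02468 I₀.
I₃ = I₂ cos²(8°) = 0.02468 · 0.9806 I₀ = 0.0242 I₀.
Transmitted fraction = 0.0242.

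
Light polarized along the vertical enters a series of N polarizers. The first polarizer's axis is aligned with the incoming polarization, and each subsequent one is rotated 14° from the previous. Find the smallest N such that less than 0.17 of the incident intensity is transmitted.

First polarizer is aligned with the polarization: full transmission.
Each further stage multiplies by cos²(14°) = 0.9415.
After N polarizers: T = 0.9415^(N−1). Require T < 0.17 ⇒ N−1 > ln(0.17)/ln(0.9415) = 29.38, so N−1 ≥ 30 and N = 31.
Check: N=31 gives T = 0.1638 < 0.17; N=30 gives T = 0.174.

N = 31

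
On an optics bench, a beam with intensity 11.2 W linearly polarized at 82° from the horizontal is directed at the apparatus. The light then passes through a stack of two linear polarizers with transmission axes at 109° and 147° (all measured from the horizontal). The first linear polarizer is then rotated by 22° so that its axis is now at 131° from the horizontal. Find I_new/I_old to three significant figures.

Before rotation:
By Malus's law, I₁ = I₀ cos²(109° − 82°) = I₀ cos²(27°) = 0.7939 I₀.
I₂ = I₁ cos²(147° − 109°) = 0.7939 I₀ · cos²(38°) = 0.493 I₀.
After rotation:
I₁ = I₀ cos²(131° − 82°) = I₀ cos²(49°) = 0.4304 I₀.
I₂ = I₁ cos²(147° − 131°) = 0.4304 I₀ · cos²(16°) = 0.3977 I₀.
Ratio = 0.3977 / 0.493 = 0.8068.

I_new/I_old ≈ 0.807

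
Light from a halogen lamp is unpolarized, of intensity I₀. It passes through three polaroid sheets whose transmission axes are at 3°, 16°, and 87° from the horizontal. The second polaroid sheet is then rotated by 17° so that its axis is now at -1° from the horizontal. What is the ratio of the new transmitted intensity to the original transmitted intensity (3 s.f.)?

I_new/I_old ≈ 0.0120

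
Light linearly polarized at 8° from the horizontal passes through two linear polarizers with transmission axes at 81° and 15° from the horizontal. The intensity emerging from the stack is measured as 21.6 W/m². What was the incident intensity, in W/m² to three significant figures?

I₁ = I₀ cos²(81° − 8°) = I₀ cos²(73°) = 0.08548 I₀.
I₂ = I₁ cos²(15° − 81°) = 0.08548 I₀ · cos²(66°) = 0.01414 I₀.
So 21.6 W/m² = 0.01414 I₀, giving I₀ = 21.6/0.01414 = 1527 W/m².

I₀ ≈ 1530 W/m²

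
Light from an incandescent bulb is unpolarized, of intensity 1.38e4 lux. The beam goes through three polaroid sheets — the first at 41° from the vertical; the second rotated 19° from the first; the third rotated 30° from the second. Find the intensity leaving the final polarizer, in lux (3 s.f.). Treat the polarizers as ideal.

I ≈ 4630 lux

Unpolarized light through the first polarizer → I₁ = 1.38e4 lux/2 = 6900 lux, polarized at 41°.
I₂ = I₁ · cos²(19°) = 6900 · 0.894 = 6169 lux.
I₃ = I₂ · cos²(30°) = 6169 · 0.75 = 4626 lux.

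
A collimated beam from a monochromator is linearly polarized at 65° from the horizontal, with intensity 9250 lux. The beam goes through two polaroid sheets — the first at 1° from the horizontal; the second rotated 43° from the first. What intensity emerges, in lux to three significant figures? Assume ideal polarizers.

I ≈ 951 lux

By Malus's law, I₁ = 9250 lux · cos²(64°) = 1778 lux.
I₂ = I₁ · cos²(43°) = 1778 · 0.5349 = 950.8 lux.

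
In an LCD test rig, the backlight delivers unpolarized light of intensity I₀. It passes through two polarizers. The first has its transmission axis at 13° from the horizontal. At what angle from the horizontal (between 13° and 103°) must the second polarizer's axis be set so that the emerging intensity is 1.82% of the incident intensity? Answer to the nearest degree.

θ ≈ 92°

Unpolarized light through the first polarizer → I₁ = ½ I₀, now polarized at 13°.
Need I₂/I₀ = 0.0182, so cos²(θ − 13°) = 0.0182 / 0.5 = 0.0364.
θ − 13° = arccos(√0.0364) = 79.0°, giving θ ≈ 13 + 79.0 = 92.0°.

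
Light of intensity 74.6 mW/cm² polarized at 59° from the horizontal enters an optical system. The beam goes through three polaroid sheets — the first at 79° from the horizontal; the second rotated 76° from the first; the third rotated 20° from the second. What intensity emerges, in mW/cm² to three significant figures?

I ≈ 3.40 mW/cm²

I₁ = 74.6 mW/cm² · cos²(20°) = 65.87 mW/cm².
I₂ = I₁ · cos²(76°) = 65.87 · 0.05853 = 3.855 mW/cm².
I₃ = I₂ · cos²(20°) = 3.855 · 0.883 = 3.404 mW/cm².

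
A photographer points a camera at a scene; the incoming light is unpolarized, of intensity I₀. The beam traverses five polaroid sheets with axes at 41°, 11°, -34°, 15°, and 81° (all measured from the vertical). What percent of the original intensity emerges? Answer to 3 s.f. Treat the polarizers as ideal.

≈ 1.34%

Unpolarized light through the first polarizer → I₁ = ½ I₀, now polarized at 41°.
I₂ = I₁ cos²(11° − 41°) = 0.5 I₀ · cos²(30°) = 0.375 I₀.
I₃ = I₂ cos²(-34° − 11°) = 0.375 I₀ · cos²(45°) = 0.1875 I₀.
I₄ = I₃ cos²(15° + 34°) = 0.1875 I₀ · cos²(49°) = 0.0807 I₀.
I₅ = I₄ cos²(81° − 15°) = 0.0807 I₀ · cos²(66°) = 0.01335 I₀.
That is 1.335% of the incident intensity.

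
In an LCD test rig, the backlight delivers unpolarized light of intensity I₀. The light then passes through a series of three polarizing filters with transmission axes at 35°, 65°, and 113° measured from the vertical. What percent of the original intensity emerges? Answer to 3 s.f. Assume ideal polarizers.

Unpolarized light through the first polarizer → I₁ = ½ I₀, now polarized at 35°.
I₂ = I₁ cos²(65° − 35°) = 0.5 I₀ · cos²(30°) = 0.375 I₀.
I₃ = I₂ cos²(113° − 65°) = 0.375 I₀ · cos²(48°) = 0.1679 I₀.
That is 16.79% of the incident intensity.

≈ 16.8%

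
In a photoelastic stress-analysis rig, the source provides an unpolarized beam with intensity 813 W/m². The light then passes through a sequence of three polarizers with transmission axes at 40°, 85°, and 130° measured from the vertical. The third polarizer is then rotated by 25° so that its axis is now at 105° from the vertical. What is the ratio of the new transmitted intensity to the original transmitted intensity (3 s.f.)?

Before rotation:
Unpolarized light through the first polarizer → I₁ = ½ I₀, now polarized at 40°.
I₂ = I₁ cos²(85° − 40°) = 0.5 I₀ · cos²(45°) = 0.25 I₀.
I₃ = I₂ cos²(130° − 85°) = 0.25 I₀ · cos²(45°) = 0.125 I₀.
After rotation:
Unpolarized light through the first polarizer → I₁ = ½ I₀, now polarized at 40°.
I₂ = I₁ cos²(85° − 40°) = 0.5 I₀ · cos²(45°) = 0.25 I₀.
I₃ = I₂ cos²(105° − 85°) = 0.25 I₀ · cos²(20°) = 0.2208 I₀.
Ratio = 0.2208 / 0.125 = 1.766.

I_new/I_old ≈ 1.77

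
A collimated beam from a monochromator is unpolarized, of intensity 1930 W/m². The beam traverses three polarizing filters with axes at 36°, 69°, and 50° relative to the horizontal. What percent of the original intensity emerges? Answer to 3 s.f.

≈ 31.4%

Unpolarized light through the first polarizer → I₁ = 1930 W/m²/2 = 965 W/m², polarized at 36°.
I₂ = I₁ · cos²(33°) = 965 · 0.7034 = 678.8 W/m².
I₃ = I₂ · cos²(19°) = 678.8 · 0.894 = 606.8 W/m².
That is 31.44% of the incident intensity.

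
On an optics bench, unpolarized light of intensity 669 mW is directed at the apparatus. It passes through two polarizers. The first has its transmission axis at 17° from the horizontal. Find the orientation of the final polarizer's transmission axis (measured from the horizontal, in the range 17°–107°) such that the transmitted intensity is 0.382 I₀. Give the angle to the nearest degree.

Unpolarized light through the first polarizer → I₁ = ½ I₀, now polarized at 17°.
Need I₂/I₀ = 0.382, so cos²(θ − 17°) = 0.382 / 0.5 = 0.764.
θ − 17° = arccos(√0.764) = 29.1°, giving θ ≈ 17 + 29.1 = 46.1°.

θ ≈ 46°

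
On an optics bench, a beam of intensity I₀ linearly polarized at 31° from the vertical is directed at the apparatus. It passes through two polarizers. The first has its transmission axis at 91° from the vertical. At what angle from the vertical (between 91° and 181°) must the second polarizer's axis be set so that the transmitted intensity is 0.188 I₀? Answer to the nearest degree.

I₁ = I₀ cos²(91° − 31°) = I₀ cos²(60°) = 0.25 I₀.
Need I₂/I₀ = 0.188, so cos²(θ − 91°) = 0.188 / 0.25 = 0.752.
θ − 91° = arccos(√0.752) = 29.9°, giving θ ≈ 91 + 29.9 = 120.9°.

θ ≈ 121°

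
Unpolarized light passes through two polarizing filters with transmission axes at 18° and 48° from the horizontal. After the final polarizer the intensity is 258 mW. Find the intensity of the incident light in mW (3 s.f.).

I₀ ≈ 688 mW

Unpolarized light through the first polarizer → I₁ = ½ I₀, now polarized at 18°.
I₂ = I₁ cos²(48° − 18°) = 0.5 I₀ · cos²(30°) = 0.375 I₀.
So 258 mW = 0.375 I₀, giving I₀ = 258/0.375 = 688 mW.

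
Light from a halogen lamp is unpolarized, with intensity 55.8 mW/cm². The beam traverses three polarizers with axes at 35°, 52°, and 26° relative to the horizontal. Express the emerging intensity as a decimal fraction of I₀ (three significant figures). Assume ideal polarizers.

Unpolarized light through the first polarizer → I₁ = 55.8 mW/cm²/2 = 27.9 mW/cm², polarized at 35°.
I₂ = I₁ · cos²(17°) = 27.9 · 0.9145 = 25.52 mW/cm².
I₃ = I₂ · cos²(26°) = 25.52 · 0.8078 = 20.61 mW/cm².
Transmitted fraction = 0.3694.

I/I₀ ≈ 0.369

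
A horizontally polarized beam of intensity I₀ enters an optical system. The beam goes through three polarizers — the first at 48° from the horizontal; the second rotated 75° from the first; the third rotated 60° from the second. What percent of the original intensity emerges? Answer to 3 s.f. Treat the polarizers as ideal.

I₁ = I₀ cos²(48° − 0°) = I₀ cos²(48°) = 0.4477 I₀.
I₂ = I₁ cos²(75°) = 0.4477 · 0.06699 I₀ = 0.02999 I₀.
I₃ = I₂ cos²(60°) = 0.02999 · 0.25 I₀ = 0.007498 I₀.
That is 0.7498% of the incident intensity.

≈ 0.750%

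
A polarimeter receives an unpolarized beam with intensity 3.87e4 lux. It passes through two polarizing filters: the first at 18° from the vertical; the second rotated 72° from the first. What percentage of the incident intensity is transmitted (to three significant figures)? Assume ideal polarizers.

≈ 4.77%

Unpolarized light through the first polarizer → I₁ = 3.87e4 lux/2 = 1.935e+04 lux, polarized at 18°.
I₂ = I₁ · cos²(72°) = 1.935e+04 · 0.09549 = 1848 lux.
That is 4.775% of the incident intensity.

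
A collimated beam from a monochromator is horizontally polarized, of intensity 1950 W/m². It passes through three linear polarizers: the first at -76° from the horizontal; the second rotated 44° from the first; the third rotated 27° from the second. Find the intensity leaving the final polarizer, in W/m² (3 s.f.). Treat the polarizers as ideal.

I₁ = 1950 W/m² · cos²(76°) = 114.1 W/m².
I₂ = I₁ · cos²(44°) = 114.1 · 0.5174 = 59.05 W/m².
I₃ = I₂ · cos²(27°) = 59.05 · 0.7939 = 46.88 W/m².

I ≈ 46.9 W/m²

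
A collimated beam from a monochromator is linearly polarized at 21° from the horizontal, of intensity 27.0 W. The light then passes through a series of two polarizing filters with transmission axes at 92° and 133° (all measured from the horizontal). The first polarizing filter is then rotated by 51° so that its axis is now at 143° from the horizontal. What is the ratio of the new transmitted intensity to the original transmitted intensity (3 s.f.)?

Before rotation:
I₁ = I₀ cos²(92° − 21°) = I₀ cos²(71°) = 0.106 I₀.
I₂ = I₁ cos²(133° − 92°) = 0.106 I₀ · cos²(41°) = 0.06037 I₀.
After rotation:
I₁ = I₀ cos²(143° − 21°) = I₀ cos²(58°) = 0.2808 I₀.
I₂ = I₁ cos²(133° − 143°) = 0.2808 I₀ · cos²(10°) = 0.2723 I₀.
Ratio = 0.2723 / 0.06037 = 4.511.

I_new/I_old ≈ 4.51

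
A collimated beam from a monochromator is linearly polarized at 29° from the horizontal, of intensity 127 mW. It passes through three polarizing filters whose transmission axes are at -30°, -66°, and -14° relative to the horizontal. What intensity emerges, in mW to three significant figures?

I₁ = 127 mW · cos²(59°) = 33.69 mW.
I₂ = I₁ · cos²(36°) = 33.69 · 0.6545 = 22.05 mW.
I₃ = I₂ · cos²(52°) = 22.05 · 0.379 = 8.358 mW.

I ≈ 8.36 mW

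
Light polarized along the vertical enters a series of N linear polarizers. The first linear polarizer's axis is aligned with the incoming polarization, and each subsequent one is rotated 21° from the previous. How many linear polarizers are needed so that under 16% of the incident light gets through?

First polarizer is aligned with the polarization: full transmission.
Each further stage multiplies by cos²(21°) = 0.8716.
After N polarizers: T = 0.8716^(N−1). Require T < 0.16 ⇒ N−1 > ln(0.16)/ln(0.8716) = 13.33, so N−1 ≥ 14 and N = 15.
Check: N=15 gives T = 0.146 < 0.16; N=14 gives T = 0.1675.

N = 15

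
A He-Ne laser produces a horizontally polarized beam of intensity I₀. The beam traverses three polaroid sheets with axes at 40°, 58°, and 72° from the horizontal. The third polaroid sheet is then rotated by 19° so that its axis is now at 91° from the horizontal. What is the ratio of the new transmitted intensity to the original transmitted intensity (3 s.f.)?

I_new/I_old ≈ 0.747

Before rotation:
I₁ = I₀ cos²(40° − 0°) = I₀ cos²(40°) = 0.5868 I₀.
I₂ = I₁ cos²(58° − 40°) = 0.5868 I₀ · cos²(18°) = 0.5308 I₀.
I₃ = I₂ cos²(72° − 58°) = 0.5308 I₀ · cos²(14°) = 0.4997 I₀.
After rotation:
I₁ = I₀ cos²(40° − 0°) = I₀ cos²(40°) = 0.5868 I₀.
I₂ = I₁ cos²(58° − 40°) = 0.5868 I₀ · cos²(18°) = 0.5308 I₀.
I₃ = I₂ cos²(91° − 58°) = 0.5308 I₀ · cos²(33°) = 0.3733 I₀.
Ratio = 0.3733 / 0.4997 = 0.7471.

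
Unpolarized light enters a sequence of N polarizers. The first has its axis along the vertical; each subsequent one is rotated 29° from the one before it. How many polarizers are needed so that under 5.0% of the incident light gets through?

First polarizer halves the unpolarized light: factor 1/2.
Each further stage multiplies by cos²(29°) = 0.765.
After N polarizers: T = 0.5·0.765^(N−1). Require T < 0.050 ⇒ N−1 > ln(0.050/0.5)/ln(0.765) = 8.59, so N−1 ≥ 9 and N = 10.
Check: N=10 gives T = 0.04485 < 0.050; N=9 gives T = 0.05862.

N = 10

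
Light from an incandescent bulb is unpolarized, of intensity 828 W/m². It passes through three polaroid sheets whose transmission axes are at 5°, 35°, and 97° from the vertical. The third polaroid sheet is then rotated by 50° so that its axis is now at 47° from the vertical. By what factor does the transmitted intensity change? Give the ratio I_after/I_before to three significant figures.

Before rotation:
Unpolarized light through the first polarizer → I₁ = ½ I₀, now polarized at 5°.
I₂ = I₁ cos²(35° − 5°) = 0.5 I₀ · cos²(30°) = 0.375 I₀.
I₃ = I₂ cos²(97° − 35°) = 0.375 I₀ · cos²(62°) = 0.08265 I₀.
After rotation:
Unpolarized light through the first polarizer → I₁ = ½ I₀, now polarized at 5°.
I₂ = I₁ cos²(35° − 5°) = 0.5 I₀ · cos²(30°) = 0.375 I₀.
I₃ = I₂ cos²(47° − 35°) = 0.375 I₀ · cos²(12°) = 0.3588 I₀.
Ratio = 0.3588 / 0.08265 = 4.341.

I_new/I_old ≈ 4.34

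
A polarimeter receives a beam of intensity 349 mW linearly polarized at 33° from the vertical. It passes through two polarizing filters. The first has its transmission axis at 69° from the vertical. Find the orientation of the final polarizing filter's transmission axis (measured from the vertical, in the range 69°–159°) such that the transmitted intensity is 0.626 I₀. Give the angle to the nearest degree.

θ ≈ 81°

I₁ = I₀ cos²(69° − 33°) = I₀ cos²(36°) = 0.6545 I₀.
Need I₂/I₀ = 0.626, so cos²(θ − 69°) = 0.626 / 0.6545 = 0.9564.
θ − 69° = arccos(√0.9564) = 12.0°, giving θ ≈ 69 + 12.0 = 81.0°.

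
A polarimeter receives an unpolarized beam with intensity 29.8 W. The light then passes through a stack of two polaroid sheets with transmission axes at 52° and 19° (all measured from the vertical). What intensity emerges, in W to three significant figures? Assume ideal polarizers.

I ≈ 10.5 W

Unpolarized light through the first polarizer → I₁ = 29.8 W/2 = 14.9 W, polarized at 52°.
I₂ = I₁ · cos²(33°) = 14.9 · 0.7034 = 10.48 W.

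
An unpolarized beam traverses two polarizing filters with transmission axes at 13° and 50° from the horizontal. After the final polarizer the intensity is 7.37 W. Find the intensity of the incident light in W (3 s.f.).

Unpolarized light through the first polarizer → I₁ = ½ I₀, now polarized at 13°.
I₂ = I₁ cos²(50° − 13°) = 0.5 I₀ · cos²(37°) = 0.3189 I₀.
So 7.37 W = 0.3189 I₀, giving I₀ = 7.37/0.3189 = 23.11 W.

I₀ ≈ 23.1 W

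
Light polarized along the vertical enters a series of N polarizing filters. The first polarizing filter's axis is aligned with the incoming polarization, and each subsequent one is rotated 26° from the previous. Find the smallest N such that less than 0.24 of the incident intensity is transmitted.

First polarizer is aligned with the polarization: full transmission.
Each further stage multiplies by cos²(26°) = 0.8078.
After N polarizers: T = 0.8078^(N−1). Require T < 0.24 ⇒ N−1 > ln(0.24)/ln(0.8078) = 6.69, so N−1 ≥ 7 and N = 8.
Check: N=8 gives T = 0.2245 < 0.24; N=7 gives T = 0.2779.

N = 8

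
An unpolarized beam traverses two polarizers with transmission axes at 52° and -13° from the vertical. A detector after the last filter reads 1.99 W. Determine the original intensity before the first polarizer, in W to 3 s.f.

Unpolarized light through the first polarizer → I₁ = ½ I₀, now polarized at 52°.
I₂ = I₁ cos²(-13° − 52°) = 0.5 I₀ · cos²(65°) = 0.0893 I₀.
So 1.99 W = 0.0893 I₀, giving I₀ = 1.99/0.0893 = 22.28 W.

I₀ ≈ 22.3 W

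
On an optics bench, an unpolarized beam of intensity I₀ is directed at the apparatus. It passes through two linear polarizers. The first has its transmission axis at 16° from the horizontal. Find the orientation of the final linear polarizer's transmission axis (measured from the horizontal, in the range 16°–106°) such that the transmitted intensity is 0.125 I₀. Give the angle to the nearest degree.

Unpolarized light through the first polarizer → I₁ = ½ I₀, now polarized at 16°.
Need I₂/I₀ = 0.125, so cos²(θ − 16°) = 0.125 / 0.5 = 0.25.
θ − 16° = arccos(√0.25) = 60.0°, giving θ ≈ 16 + 60.0 = 76.0°.

θ ≈ 76°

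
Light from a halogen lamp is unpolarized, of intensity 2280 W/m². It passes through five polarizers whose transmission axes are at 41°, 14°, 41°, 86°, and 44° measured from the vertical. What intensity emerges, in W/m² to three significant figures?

Unpolarized light through the first polarizer → I₁ = 2280 W/m²/2 = 1140 W/m², polarized at 41°.
I₂ = I₁ · cos²(27°) = 1140 · 0.7939 = 905 W/m².
I₃ = I₂ · cos²(27°) = 905 · 0.7939 = 718.5 W/m².
I₄ = I₃ · cos²(45°) = 718.5 · 0.5 = 359.3 W/m².
I₅ = I₄ · cos²(42°) = 359.3 · 0.5523 = 198.4 W/m².

I ≈ 198 W/m²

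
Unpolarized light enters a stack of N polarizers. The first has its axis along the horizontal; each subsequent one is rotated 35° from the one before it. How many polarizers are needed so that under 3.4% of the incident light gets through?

First polarizer halves the unpolarized light: factor 1/2.
Each further stage multiplies by cos²(35°) = 0.671.
After N polarizers: T = 0.5·0.671^(N−1). Require T < 0.034 ⇒ N−1 > ln(0.034/0.5)/ln(0.671) = 6.74, so N−1 ≥ 7 and N = 8.
Check: N=8 gives T = 0.03062 < 0.034; N=7 gives T = 0.04564.

N = 8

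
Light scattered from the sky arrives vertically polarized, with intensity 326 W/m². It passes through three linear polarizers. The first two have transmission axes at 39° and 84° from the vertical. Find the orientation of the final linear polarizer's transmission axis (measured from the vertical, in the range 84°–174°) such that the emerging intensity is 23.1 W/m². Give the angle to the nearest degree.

I₁ = I₀ cos²(39° − 0°) = I₀ cos²(39°) = 0.604 I₀.
I₂ = I₁ cos²(84° − 39°) = 0.604 I₀ · cos²(45°) = 0.302 I₀.
Target fraction: 23.1 / 326 W/m² = 0.07086 of I₀.
Need I₃/I₀ = 0.07086, so cos²(θ − 84°) = 0.07086 / 0.302 = 0.2346.
θ − 84° = arccos(√0.2346) = 61.0°, giving θ ≈ 84 + 61.0 = 145.0°.

θ ≈ 145°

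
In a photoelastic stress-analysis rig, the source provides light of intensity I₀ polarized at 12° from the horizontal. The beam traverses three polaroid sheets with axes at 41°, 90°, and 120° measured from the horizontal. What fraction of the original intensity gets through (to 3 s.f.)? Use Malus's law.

By Malus's law, I₁ = I₀ cos²(41° − 12°) = I₀ cos²(29°) = 0.765 I₀.
I₂ = I₁ cos²(90° − 41°) = 0.765 I₀ · cos²(49°) = 0.3292 I₀.
I₃ = I₂ cos²(120° − 90°) = 0.3292 I₀ · cos²(30°) = 0.2469 I₀.
Transmitted fraction = 0.2469.

≈ 0.247 I₀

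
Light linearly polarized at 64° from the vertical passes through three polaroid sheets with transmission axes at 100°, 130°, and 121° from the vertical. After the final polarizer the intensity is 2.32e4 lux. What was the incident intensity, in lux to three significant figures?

I₀ ≈ 4.84e4 lux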